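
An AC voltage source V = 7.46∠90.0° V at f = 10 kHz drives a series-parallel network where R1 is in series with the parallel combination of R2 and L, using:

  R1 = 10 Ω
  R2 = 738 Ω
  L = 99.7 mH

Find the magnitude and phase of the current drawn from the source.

Step 1 — Angular frequency: ω = 2π·f = 2π·1e+04 = 6.283e+04 rad/s.
Step 2 — Component impedances:
  R1: Z = R = 10 Ω
  R2: Z = R = 738 Ω
  L: Z = jωL = j·6.283e+04·0.0997 = 0 + j6264 Ω
Step 3 — Parallel branch: R2 || L = 1/(1/R2 + 1/L) = 727.9 + j85.75 Ω.
Step 4 — Series with R1: Z_total = R1 + (R2 || L) = 737.9 + j85.75 Ω = 742.9∠6.6° Ω.
Step 5 — Source phasor: V = 7.46∠90.0° V = 0 + j7.46 V.
Step 6 — Ohm's law: I = V / Z_total = (0 + j7.46) / (737.9 + j85.75) = 0.001159 + j0.009975 A.
Step 7 — Convert to polar: |I| = 0.01004 A, ∠I = 83.4°.

I = 0.01004∠83.4° A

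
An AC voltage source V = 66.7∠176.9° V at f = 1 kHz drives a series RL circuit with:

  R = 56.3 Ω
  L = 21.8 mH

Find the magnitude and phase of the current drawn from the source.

Step 1 — Angular frequency: ω = 2π·f = 2π·1000 = 6283 rad/s.
Step 2 — Component impedances:
  R: Z = R = 56.3 Ω
  L: Z = jωL = j·6283·0.0218 = 0 + j137 Ω
Step 3 — Series combination: Z_total = R + L = 56.3 + j137 Ω = 148.1∠67.7° Ω.
Step 4 — Source phasor: V = 66.7∠176.9° V = -66.6 + j3.607 V.
Step 5 — Ohm's law: I = V / Z_total = (-66.6 + j3.607) / (56.3 + j137) = -0.1484 + j0.4252 A.
Step 6 — Convert to polar: |I| = 0.4504 A, ∠I = 109.2°.

I = 0.4504∠109.2° A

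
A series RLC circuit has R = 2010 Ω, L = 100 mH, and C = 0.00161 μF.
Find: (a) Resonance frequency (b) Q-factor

Step 1 — Resonance condition Im(Z)=0 gives ω₀ = 1/√(LC).
Step 2 — ω₀ = 1/√(0.1·1.61e-09) = 7.881e+04 rad/s.
Step 3 — f₀ = ω₀/(2π) = 1.254e+04 Hz.
Step 4 — Series Q: Q = ω₀L/R = 7.881e+04·0.1/2010 = 3.921.

(a) f₀ = 1.254e+04 Hz  (b) Q = 3.921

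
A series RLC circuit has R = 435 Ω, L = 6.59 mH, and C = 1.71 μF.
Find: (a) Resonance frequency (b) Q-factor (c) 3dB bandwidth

Step 1 — Resonance condition Im(Z)=0 gives ω₀ = 1/√(LC).
Step 2 — ω₀ = 1/√(0.00659·1.71e-06) = 9420 rad/s.
Step 3 — f₀ = ω₀/(2π) = 1499 Hz.
Step 4 — Series Q: Q = ω₀L/R = 9420·0.00659/435 = 0.1427.
Step 5 — 3dB bandwidth: Δω = ω₀/Q = 6.601e+04 rad/s; BW = Δω/(2π) = 1.051e+04 Hz.

(a) f₀ = 1499 Hz  (b) Q = 0.1427  (c) BW = 1.051e+04 Hz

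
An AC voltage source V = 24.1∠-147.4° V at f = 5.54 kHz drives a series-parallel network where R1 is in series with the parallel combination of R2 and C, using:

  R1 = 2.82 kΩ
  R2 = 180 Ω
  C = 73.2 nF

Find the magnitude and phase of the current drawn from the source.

Step 1 — Angular frequency: ω = 2π·f = 2π·5540 = 3.481e+04 rad/s.
Step 2 — Component impedances:
  R1: Z = R = 2820 Ω
  R2: Z = R = 180 Ω
  C: Z = 1/(jωC) = -j/(ω·C) = 0 - j392.5 Ω
Step 3 — Parallel branch: R2 || C = 1/(1/R2 + 1/C) = 148.7 - j68.21 Ω.
Step 4 — Series with R1: Z_total = R1 + (R2 || C) = 2969 - j68.21 Ω = 2970∠-1.3° Ω.
Step 5 — Source phasor: V = 24.1∠-147.4° V = -20.3 - j12.98 V.
Step 6 — Ohm's law: I = V / Z_total = (-20.3 - j12.98) / (2969 - j68.21) = -0.006735 - j0.004528 A.
Step 7 — Convert to polar: |I| = 0.008116 A, ∠I = -146.1°.

I = 0.008116∠-146.1° A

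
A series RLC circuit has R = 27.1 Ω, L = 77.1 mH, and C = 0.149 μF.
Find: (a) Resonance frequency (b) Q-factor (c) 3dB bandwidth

Step 1 — Resonance condition Im(Z)=0 gives ω₀ = 1/√(LC).
Step 2 — ω₀ = 1/√(0.0771·1.49e-07) = 9330 rad/s.
Step 3 — f₀ = ω₀/(2π) = 1485 Hz.
Step 4 — Series Q: Q = ω₀L/R = 9330·0.0771/27.1 = 26.54.
Step 5 — 3dB bandwidth: Δω = ω₀/Q = 351.5 rad/s; BW = Δω/(2π) = 55.94 Hz.

(a) f₀ = 1485 Hz  (b) Q = 26.54  (c) BW = 55.94 Hz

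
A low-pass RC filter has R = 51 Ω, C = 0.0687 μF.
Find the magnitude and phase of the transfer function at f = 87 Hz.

Step 1 — Angular frequency: ω = 2π·87 = 546.6 rad/s.
Step 2 — Transfer function: H(jω) = 1/(1 + jωRC).
Step 3 — Denominator: 1 + jωRC = 1 + j·546.6·51·6.87e-08 = 1 + j0.001915.
Step 4 — H = 1 - j0.001915.
Step 5 — Magnitude: |H| = 1 (-0.0 dB); phase: φ = -0.1°.

|H| = 1 (-0.0 dB), φ = -0.1°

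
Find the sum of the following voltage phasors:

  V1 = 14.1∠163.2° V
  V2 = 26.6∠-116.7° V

Step 1 — Convert each phasor to rectangular form:
  V1 = 14.1·(cos(163.2°) + j·sin(163.2°)) = -13.5 + j4.075 V
  V2 = 26.6·(cos(-116.7°) + j·sin(-116.7°)) = -11.95 - j23.76 V
Step 2 — Sum components: V_total = -25.45 - j19.69 V.
Step 3 — Convert to polar: |V_total| = 32.18 V, ∠V_total = -142.3°.

V_total = 32.18∠-142.3° V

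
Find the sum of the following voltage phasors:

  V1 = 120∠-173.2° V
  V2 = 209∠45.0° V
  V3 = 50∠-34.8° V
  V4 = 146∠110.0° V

Step 1 — Convert each phasor to rectangular form:
  V1 = 120·(cos(-173.2°) + j·sin(-173.2°)) = -119.2 - j14.21 V
  V2 = 209·(cos(45.0°) + j·sin(45.0°)) = 147.8 + j147.8 V
  V3 = 50·(cos(-34.8°) + j·sin(-34.8°)) = 41.06 - j28.54 V
  V4 = 146·(cos(110.0°) + j·sin(110.0°)) = -49.93 + j137.2 V
Step 2 — Sum components: V_total = 19.75 + j242.2 V.
Step 3 — Convert to polar: |V_total| = 243 V, ∠V_total = 85.3°.

V_total = 243∠85.3° V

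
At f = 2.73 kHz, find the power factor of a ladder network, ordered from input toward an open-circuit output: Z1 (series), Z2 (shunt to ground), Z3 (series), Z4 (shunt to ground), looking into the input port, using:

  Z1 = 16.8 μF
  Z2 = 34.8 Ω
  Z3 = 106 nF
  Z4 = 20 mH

Step 1 — Angular frequency: ω = 2π·f = 2π·2730 = 1.715e+04 rad/s.
Step 2 — Component impedances:
  Z1: Z = 1/(jωC) = -j/(ω·C) = 0 - j3.47 Ω
  Z2: Z = R = 34.8 Ω
  Z3: Z = 1/(jωC) = -j/(ω·C) = 0 - j550 Ω
  Z4: Z = jωL = j·1.715e+04·0.02 = 0 + j343.1 Ω
Step 3 — Ladder network (open output): work backward from the far end, alternating series and parallel combinations. Z_in = 33.84 - j9.162 Ω = 35.06∠-15.1° Ω.
Step 4 — Power factor: PF = cos(φ) = Re(Z)/|Z| = 33.843/35.061 = 0.9653.
Step 5 — Type: Im(Z) = -9.162 ⇒ leading (phase φ = -15.1°).

PF = 0.9653 (leading, φ = -15.1°)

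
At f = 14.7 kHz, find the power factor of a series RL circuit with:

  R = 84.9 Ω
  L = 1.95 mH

Step 1 — Angular frequency: ω = 2π·f = 2π·1.47e+04 = 9.236e+04 rad/s.
Step 2 — Component impedances:
  R: Z = R = 84.9 Ω
  L: Z = jωL = j·9.236e+04·0.00195 = 0 + j180.1 Ω
Step 3 — Series combination: Z_total = R + L = 84.9 + j180.1 Ω = 199.1∠64.8° Ω.
Step 4 — Power factor: PF = cos(φ) = Re(Z)/|Z| = 84.9/199.1 = 0.4264.
Step 5 — Type: Im(Z) = 180.1 ⇒ lagging (phase φ = 64.8°).

PF = 0.4264 (lagging, φ = 64.8°)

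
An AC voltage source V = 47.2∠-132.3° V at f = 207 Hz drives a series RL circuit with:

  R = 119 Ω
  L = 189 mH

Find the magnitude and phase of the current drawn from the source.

Step 1 — Angular frequency: ω = 2π·f = 2π·207 = 1301 rad/s.
Step 2 — Component impedances:
  R: Z = R = 119 Ω
  L: Z = jωL = j·1301·0.189 = 0 + j245.8 Ω
Step 3 — Series combination: Z_total = R + L = 119 + j245.8 Ω = 273.1∠64.2° Ω.
Step 4 — Source phasor: V = 47.2∠-132.3° V = -31.77 - j34.91 V.
Step 5 — Ohm's law: I = V / Z_total = (-31.77 - j34.91) / (119 + j245.8) = -0.1657 + j0.04899 A.
Step 6 — Convert to polar: |I| = 0.1728 A, ∠I = 163.5°.

I = 0.1728∠163.5° A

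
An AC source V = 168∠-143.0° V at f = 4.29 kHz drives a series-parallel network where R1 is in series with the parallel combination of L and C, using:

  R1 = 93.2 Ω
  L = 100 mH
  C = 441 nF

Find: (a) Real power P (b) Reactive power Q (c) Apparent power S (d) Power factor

Step 1 — Angular frequency: ω = 2π·f = 2π·4290 = 2.695e+04 rad/s.
Step 2 — Component impedances:
  R1: Z = R = 93.2 Ω
  L: Z = jωL = j·2.695e+04·0.1 = 0 + j2695 Ω
  C: Z = 1/(jωC) = -j/(ω·C) = 0 - j84.12 Ω
Step 3 — Parallel branch: L || C = 1/(1/L + 1/C) = 0 - j86.83 Ω.
Step 4 — Series with R1: Z_total = R1 + (L || C) = 93.2 - j86.83 Ω = 127.4∠-43.0° Ω.
Step 5 — Source phasor: V = 168∠-143.0° V = -134.2 - j101.1 V.
Step 6 — Current: I = V / Z = -0.2296 - j1.299 A = 1.319∠-100.0° A.
Step 7 — Complex power: S = V·I* = 162.1 - j151 VA.
Step 8 — Real power: P = Re(S) = 162.1 W.
Step 9 — Reactive power: Q = Im(S) = -151 VAR.
Step 10 — Apparent power: |S| = 221.6 VA.
Step 11 — Power factor: PF = P/|S| = 0.7316 (leading).

(a) P = 162.1 W  (b) Q = -151 VAR  (c) S = 221.6 VA  (d) PF = 0.7316 (leading)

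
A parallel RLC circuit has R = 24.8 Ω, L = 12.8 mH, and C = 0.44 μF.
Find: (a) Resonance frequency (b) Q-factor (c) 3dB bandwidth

Step 1 — Resonance: ω₀ = 1/√(LC) = 1/√(0.0128·4.4e-07) = 1.333e+04 rad/s.
Step 2 — f₀ = ω₀/(2π) = 2121 Hz.
Step 3 — Parallel Q: Q = R/(ω₀L) = 24.8/(1.333e+04·0.0128) = 0.1454.
Step 4 — Bandwidth: Δω = ω₀/Q = 9.164e+04 rad/s; BW = Δω/(2π) = 1.459e+04 Hz.

(a) f₀ = 2121 Hz  (b) Q = 0.1454  (c) BW = 1.459e+04 Hz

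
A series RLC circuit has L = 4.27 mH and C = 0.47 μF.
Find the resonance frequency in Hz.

Step 1 — Resonance condition Im(Z)=0 gives ω₀ = 1/√(LC).
Step 2 — ω₀ = 1/√(0.00427·4.7e-07) = 2.232e+04 rad/s.
Step 3 — f₀ = ω₀/(2π) = 3553 Hz.

f₀ = 3553 Hz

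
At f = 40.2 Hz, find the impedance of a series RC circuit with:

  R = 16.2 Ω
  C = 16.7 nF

Step 1 — Angular frequency: ω = 2π·f = 2π·40.2 = 252.6 rad/s.
Step 2 — Component impedances:
  R: Z = R = 16.2 Ω
  C: Z = 1/(jωC) = -j/(ω·C) = 0 - j2.371e+05 Ω
Step 3 — Series combination: Z_total = R + C = 16.2 - j2.371e+05 Ω = 2.371e+05∠-90.0° Ω.

Z = 16.2 - j2.371e+05 Ω = 2.371e+05∠-90.0° Ω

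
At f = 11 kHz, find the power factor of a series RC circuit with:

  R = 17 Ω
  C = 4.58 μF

Step 1 — Angular frequency: ω = 2π·f = 2π·1.1e+04 = 6.912e+04 rad/s.
Step 2 — Component impedances:
  R: Z = R = 17 Ω
  C: Z = 1/(jωC) = -j/(ω·C) = 0 - j3.159 Ω
Step 3 — Series combination: Z_total = R + C = 17 - j3.159 Ω = 17.29∠-10.5° Ω.
Step 4 — Power factor: PF = cos(φ) = Re(Z)/|Z| = 17/17.29 = 0.9832.
Step 5 — Type: Im(Z) = -3.159 ⇒ leading (phase φ = -10.5°).

PF = 0.9832 (leading, φ = -10.5°)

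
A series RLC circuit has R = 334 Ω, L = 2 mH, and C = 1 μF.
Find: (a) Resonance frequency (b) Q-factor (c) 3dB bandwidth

Step 1 — Resonance: ω₀ = 1/√(LC) = 1/√(0.002·1e-06) = 2.236e+04 rad/s.
Step 2 — f₀ = ω₀/(2π) = 3559 Hz.
Step 3 — Series Q: Q = ω₀L/R = 2.236e+04·0.002/334 = 0.1339.
Step 4 — Bandwidth: Δω = ω₀/Q = 1.67e+05 rad/s; BW = Δω/(2π) = 2.658e+04 Hz.

(a) f₀ = 3559 Hz  (b) Q = 0.1339  (c) BW = 2.658e+04 Hz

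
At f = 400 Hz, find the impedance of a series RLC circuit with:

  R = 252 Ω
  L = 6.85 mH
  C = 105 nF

Step 1 — Angular frequency: ω = 2π·f = 2π·400 = 2513 rad/s.
Step 2 — Component impedances:
  R: Z = R = 252 Ω
  L: Z = jωL = j·2513·0.00685 = 0 + j17.22 Ω
  C: Z = 1/(jωC) = -j/(ω·C) = 0 - j3789 Ω
Step 3 — Series combination: Z_total = R + L + C = 252 - j3772 Ω = 3781∠-86.2° Ω.

Z = 252 - j3772 Ω = 3781∠-86.2° Ω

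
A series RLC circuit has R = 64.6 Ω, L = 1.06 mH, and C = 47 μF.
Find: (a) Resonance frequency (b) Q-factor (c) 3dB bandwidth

Step 1 — Resonance condition Im(Z)=0 gives ω₀ = 1/√(LC).
Step 2 — ω₀ = 1/√(0.00106·4.7e-05) = 4480 rad/s.
Step 3 — f₀ = ω₀/(2π) = 713 Hz.
Step 4 — Series Q: Q = ω₀L/R = 4480·0.00106/64.6 = 0.07351.
Step 5 — 3dB bandwidth: Δω = ω₀/Q = 6.094e+04 rad/s; BW = Δω/(2π) = 9699 Hz.

(a) f₀ = 713 Hz  (b) Q = 0.07351  (c) BW = 9699 Hz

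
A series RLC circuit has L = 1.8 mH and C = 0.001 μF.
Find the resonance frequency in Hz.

Step 1 — Resonance condition Im(Z)=0 gives ω₀ = 1/√(LC).
Step 2 — ω₀ = 1/√(0.0018·1e-09) = 7.454e+05 rad/s.
Step 3 — f₀ = ω₀/(2π) = 1.186e+05 Hz.

f₀ = 1.186e+05 Hz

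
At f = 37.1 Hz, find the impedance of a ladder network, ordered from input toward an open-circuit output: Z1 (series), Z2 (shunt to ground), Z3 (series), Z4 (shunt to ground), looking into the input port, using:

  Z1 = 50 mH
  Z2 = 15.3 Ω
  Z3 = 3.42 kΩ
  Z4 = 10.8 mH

Step 1 — Angular frequency: ω = 2π·f = 2π·37.1 = 233.1 rad/s.
Step 2 — Component impedances:
  Z1: Z = jωL = j·233.1·0.05 = 0 + j11.66 Ω
  Z2: Z = R = 15.3 Ω
  Z3: Z = R = 3420 Ω
  Z4: Z = jωL = j·233.1·0.0108 = 0 + j2.518 Ω
Step 3 — Ladder network (open output): work backward from the far end, alternating series and parallel combinations. Z_in = 15.23 + j11.66 Ω = 19.18∠37.4° Ω.

Z = 15.23 + j11.66 Ω = 19.18∠37.4° Ω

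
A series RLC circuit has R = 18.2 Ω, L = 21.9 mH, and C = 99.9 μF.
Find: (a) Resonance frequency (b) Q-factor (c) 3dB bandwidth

Step 1 — Resonance: ω₀ = 1/√(LC) = 1/√(0.0219·9.99e-05) = 676.1 rad/s.
Step 2 — f₀ = ω₀/(2π) = 107.6 Hz.
Step 3 — Series Q: Q = ω₀L/R = 676.1·0.0219/18.2 = 0.8135.
Step 4 — Bandwidth: Δω = ω₀/Q = 831.1 rad/s; BW = Δω/(2π) = 132.3 Hz.

(a) f₀ = 107.6 Hz  (b) Q = 0.8135  (c) BW = 132.3 Hz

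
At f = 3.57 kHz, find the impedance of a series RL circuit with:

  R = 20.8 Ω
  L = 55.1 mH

Step 1 — Angular frequency: ω = 2π·f = 2π·3570 = 2.243e+04 rad/s.
Step 2 — Component impedances:
  R: Z = R = 20.8 Ω
  L: Z = jωL = j·2.243e+04·0.0551 = 0 + j1236 Ω
Step 3 — Series combination: Z_total = R + L = 20.8 + j1236 Ω = 1236∠89.0° Ω.

Z = 20.8 + j1236 Ω = 1236∠89.0° Ω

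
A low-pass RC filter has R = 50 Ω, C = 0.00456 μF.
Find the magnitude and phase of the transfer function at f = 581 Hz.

Step 1 — Angular frequency: ω = 2π·581 = 3651 rad/s.
Step 2 — Transfer function: H(jω) = 1/(1 + jωRC).
Step 3 — Denominator: 1 + jωRC = 1 + j·3651·50·4.56e-09 = 1 + j0.0008323.
Step 4 — H = 1 - j0.0008323.
Step 5 — Magnitude: |H| = 1 (-0.0 dB); phase: φ = -0.0°.

|H| = 1 (-0.0 dB), φ = -0.0°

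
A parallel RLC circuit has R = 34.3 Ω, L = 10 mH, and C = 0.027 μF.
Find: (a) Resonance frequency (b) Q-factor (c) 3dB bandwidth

Step 1 — Resonance: ω₀ = 1/√(LC) = 1/√(0.01·2.7e-08) = 6.086e+04 rad/s.
Step 2 — f₀ = ω₀/(2π) = 9686 Hz.
Step 3 — Parallel Q: Q = R/(ω₀L) = 34.3/(6.086e+04·0.01) = 0.05636.
Step 4 — Bandwidth: Δω = ω₀/Q = 1.08e+06 rad/s; BW = Δω/(2π) = 1.719e+05 Hz.

(a) f₀ = 9686 Hz  (b) Q = 0.05636  (c) BW = 1.719e+05 Hz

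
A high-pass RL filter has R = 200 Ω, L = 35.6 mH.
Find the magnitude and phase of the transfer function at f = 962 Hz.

Step 1 — Angular frequency: ω = 2π·962 = 6044 rad/s.
Step 2 — Transfer function: H(jω) = jωL/(R + jωL).
Step 3 — Numerator jωL = j·215.2; denominator R + jωL = 200 + j215.2.
Step 4 — H = 0.5365 + j0.4987.
Step 5 — Magnitude: |H| = 0.7325 (-2.7 dB); phase: φ = 42.9°.

|H| = 0.7325 (-2.7 dB), φ = 42.9°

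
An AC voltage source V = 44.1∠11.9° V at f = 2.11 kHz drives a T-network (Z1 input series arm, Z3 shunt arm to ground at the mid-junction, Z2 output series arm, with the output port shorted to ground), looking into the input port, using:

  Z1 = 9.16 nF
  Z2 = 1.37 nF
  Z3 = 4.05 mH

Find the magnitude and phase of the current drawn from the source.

Step 1 — Angular frequency: ω = 2π·f = 2π·2110 = 1.326e+04 rad/s.
Step 2 — Component impedances:
  Z1: Z = 1/(jωC) = -j/(ω·C) = 0 - j8235 Ω
  Z2: Z = 1/(jωC) = -j/(ω·C) = 0 - j5.506e+04 Ω
  Z3: Z = jωL = j·1.326e+04·0.00405 = 0 + j53.69 Ω
Step 3 — With the output port shorted to ground, the output series arm Z2 runs from the junction to ground; the shunt arm Z3 also runs from the junction to ground. They appear in parallel: Z3 || Z2 = 0 + j53.75 Ω.
Step 4 — Series with input arm Z1: Z_in = Z1 + (Z3 || Z2) = 0 - j8181 Ω = 8181∠-90.0° Ω.
Step 5 — Source phasor: V = 44.1∠11.9° V = 43.15 + j9.094 V.
Step 6 — Ohm's law: I = V / Z_total = (43.15 + j9.094) / (0 - j8181) = -0.001112 + j0.005275 A.
Step 7 — Convert to polar: |I| = 0.005391 A, ∠I = 101.9°.

I = 0.005391∠101.9° A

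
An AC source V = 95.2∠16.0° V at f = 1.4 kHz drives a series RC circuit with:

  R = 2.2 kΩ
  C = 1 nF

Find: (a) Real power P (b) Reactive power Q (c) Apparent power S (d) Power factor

Step 1 — Angular frequency: ω = 2π·f = 2π·1400 = 8796 rad/s.
Step 2 — Component impedances:
  R: Z = R = 2200 Ω
  C: Z = 1/(jωC) = -j/(ω·C) = 0 - j1.137e+05 Ω
Step 3 — Series combination: Z_total = R + C = 2200 - j1.137e+05 Ω = 1.137e+05∠-88.9° Ω.
Step 4 — Source phasor: V = 95.2∠16.0° V = 91.51 + j26.24 V.
Step 5 — Current: I = V / Z = -0.0002152 + j0.0008091 A = 0.0008373∠104.9° A.
Step 6 — Complex power: S = V·I* = 0.001542 - j0.07969 VA.
Step 7 — Real power: P = Re(S) = 0.001542 W.
Step 8 — Reactive power: Q = Im(S) = -0.07969 VAR.
Step 9 — Apparent power: |S| = 0.07971 VA.
Step 10 — Power factor: PF = P/|S| = 0.01935 (leading).

(a) P = 0.001542 W  (b) Q = -0.07969 VAR  (c) S = 0.07971 VA  (d) PF = 0.01935 (leading)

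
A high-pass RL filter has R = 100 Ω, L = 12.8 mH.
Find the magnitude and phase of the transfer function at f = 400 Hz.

Step 1 — Angular frequency: ω = 2π·400 = 2513 rad/s.
Step 2 — Transfer function: H(jω) = jωL/(R + jωL).
Step 3 — Numerator jωL = j·32.17; denominator R + jωL = 100 + j32.17.
Step 4 — H = 0.09378 + j0.2915.
Step 5 — Magnitude: |H| = 0.3062 (-10.3 dB); phase: φ = 72.2°.

|H| = 0.3062 (-10.3 dB), φ = 72.2°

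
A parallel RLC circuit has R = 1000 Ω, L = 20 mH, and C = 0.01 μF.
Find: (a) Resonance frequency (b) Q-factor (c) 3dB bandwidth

Step 1 — Resonance: ω₀ = 1/√(LC) = 1/√(0.02·1e-08) = 7.071e+04 rad/s.
Step 2 — f₀ = ω₀/(2π) = 1.125e+04 Hz.
Step 3 — Parallel Q: Q = R/(ω₀L) = 1000/(7.071e+04·0.02) = 0.7071.
Step 4 — Bandwidth: Δω = ω₀/Q = 1e+05 rad/s; BW = Δω/(2π) = 1.592e+04 Hz.

(a) f₀ = 1.125e+04 Hz  (b) Q = 0.7071  (c) BW = 1.592e+04 Hz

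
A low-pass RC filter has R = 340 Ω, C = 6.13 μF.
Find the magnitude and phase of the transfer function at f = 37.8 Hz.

Step 1 — Angular frequency: ω = 2π·37.8 = 237.5 rad/s.
Step 2 — Transfer function: H(jω) = 1/(1 + jωRC).
Step 3 — Denominator: 1 + jωRC = 1 + j·237.5·340·6.13e-06 = 1 + j0.495.
Step 4 — H = 0.8032 - j0.3976.
Step 5 — Magnitude: |H| = 0.8962 (-1.0 dB); phase: φ = -26.3°.

|H| = 0.8962 (-1.0 dB), φ = -26.3°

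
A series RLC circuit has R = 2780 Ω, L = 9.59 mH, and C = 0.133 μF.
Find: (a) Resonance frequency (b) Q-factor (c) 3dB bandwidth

Step 1 — Resonance condition Im(Z)=0 gives ω₀ = 1/√(LC).
Step 2 — ω₀ = 1/√(0.00959·1.33e-07) = 2.8e+04 rad/s.
Step 3 — f₀ = ω₀/(2π) = 4456 Hz.
Step 4 — Series Q: Q = ω₀L/R = 2.8e+04·0.00959/2780 = 0.09659.
Step 5 — 3dB bandwidth: Δω = ω₀/Q = 2.899e+05 rad/s; BW = Δω/(2π) = 4.614e+04 Hz.

(a) f₀ = 4456 Hz  (b) Q = 0.09659  (c) BW = 4.614e+04 Hz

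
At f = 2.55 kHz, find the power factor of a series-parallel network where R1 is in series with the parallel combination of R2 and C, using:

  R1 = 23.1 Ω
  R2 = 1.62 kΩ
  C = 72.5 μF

Step 1 — Angular frequency: ω = 2π·f = 2π·2550 = 1.602e+04 rad/s.
Step 2 — Component impedances:
  R1: Z = R = 23.1 Ω
  R2: Z = R = 1620 Ω
  C: Z = 1/(jωC) = -j/(ω·C) = 0 - j0.8609 Ω
Step 3 — Parallel branch: R2 || C = 1/(1/R2 + 1/C) = 0.0004575 - j0.8609 Ω.
Step 4 — Series with R1: Z_total = R1 + (R2 || C) = 23.1 - j0.8609 Ω = 23.12∠-2.1° Ω.
Step 5 — Power factor: PF = cos(φ) = Re(Z)/|Z| = 23.1/23.116 = 0.9993.
Step 6 — Type: Im(Z) = -0.8609 ⇒ leading (phase φ = -2.1°).

PF = 0.9993 (leading, φ = -2.1°)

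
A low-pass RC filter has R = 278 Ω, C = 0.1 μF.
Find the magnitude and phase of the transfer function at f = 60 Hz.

Step 1 — Angular frequency: ω = 2π·60 = 377 rad/s.
Step 2 — Transfer function: H(jω) = 1/(1 + jωRC).
Step 3 — Denominator: 1 + jωRC = 1 + j·377·278·1e-07 = 1 + j0.01048.
Step 4 — H = 0.9999 - j0.01048.
Step 5 — Magnitude: |H| = 0.9999 (-0.0 dB); phase: φ = -0.6°.

|H| = 0.9999 (-0.0 dB), φ = -0.6°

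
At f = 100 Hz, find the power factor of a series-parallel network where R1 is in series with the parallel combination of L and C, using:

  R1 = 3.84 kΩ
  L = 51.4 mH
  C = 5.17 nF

Step 1 — Angular frequency: ω = 2π·f = 2π·100 = 628.3 rad/s.
Step 2 — Component impedances:
  R1: Z = R = 3840 Ω
  L: Z = jωL = j·628.3·0.0514 = 0 + j32.3 Ω
  C: Z = 1/(jωC) = -j/(ω·C) = 0 - j3.078e+05 Ω
Step 3 — Parallel branch: L || C = 1/(1/L + 1/C) = 0 + j32.3 Ω.
Step 4 — Series with R1: Z_total = R1 + (L || C) = 3840 + j32.3 Ω = 3840∠0.5° Ω.
Step 5 — Power factor: PF = cos(φ) = Re(Z)/|Z| = 3840/3840 = 1.
Step 6 — Type: Im(Z) = 32.3 ⇒ lagging (phase φ = 0.5°).

PF = 1 (lagging, φ = 0.5°)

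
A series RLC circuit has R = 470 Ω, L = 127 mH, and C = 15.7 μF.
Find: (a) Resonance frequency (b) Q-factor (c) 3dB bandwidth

Step 1 — Resonance: ω₀ = 1/√(LC) = 1/√(0.127·1.57e-05) = 708.2 rad/s.
Step 2 — f₀ = ω₀/(2π) = 112.7 Hz.
Step 3 — Series Q: Q = ω₀L/R = 708.2·0.127/470 = 0.1914.
Step 4 — Bandwidth: Δω = ω₀/Q = 3701 rad/s; BW = Δω/(2π) = 589 Hz.

(a) f₀ = 112.7 Hz  (b) Q = 0.1914  (c) BW = 589 Hz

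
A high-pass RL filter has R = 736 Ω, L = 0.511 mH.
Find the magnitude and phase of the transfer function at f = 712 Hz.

Step 1 — Angular frequency: ω = 2π·712 = 4474 rad/s.
Step 2 — Transfer function: H(jω) = jωL/(R + jωL).
Step 3 — Numerator jωL = j·2.286; denominator R + jωL = 736 + j2.286.
Step 4 — H = 9.647e-06 + j0.003106.
Step 5 — Magnitude: |H| = 0.003106 (-50.2 dB); phase: φ = 89.8°.

|H| = 0.003106 (-50.2 dB), φ = 89.8°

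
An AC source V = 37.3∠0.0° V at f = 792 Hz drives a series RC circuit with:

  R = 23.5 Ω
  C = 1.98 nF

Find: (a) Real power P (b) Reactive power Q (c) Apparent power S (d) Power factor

Step 1 — Angular frequency: ω = 2π·f = 2π·792 = 4976 rad/s.
Step 2 — Component impedances:
  R: Z = R = 23.5 Ω
  C: Z = 1/(jωC) = -j/(ω·C) = 0 - j1.015e+05 Ω
Step 3 — Series combination: Z_total = R + C = 23.5 - j1.015e+05 Ω = 1.015e+05∠-90.0° Ω.
Step 4 — Source phasor: V = 37.3∠0.0° V = 37.3 V.
Step 5 — Current: I = V / Z = 8.51e-08 + j0.0003675 A = 0.0003675∠90.0° A.
Step 6 — Complex power: S = V·I* = 3.174e-06 - j0.01371 VA.
Step 7 — Real power: P = Re(S) = 3.174e-06 W.
Step 8 — Reactive power: Q = Im(S) = -0.01371 VAR.
Step 9 — Apparent power: |S| = 0.01371 VA.
Step 10 — Power factor: PF = P/|S| = 0.0002315 (leading).

(a) P = 3.174e-06 W  (b) Q = -0.01371 VAR  (c) S = 0.01371 VA  (d) PF = 0.0002315 (leading)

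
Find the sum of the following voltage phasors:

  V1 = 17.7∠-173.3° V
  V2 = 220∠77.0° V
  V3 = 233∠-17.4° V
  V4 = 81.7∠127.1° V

Step 1 — Convert each phasor to rectangular form:
  V1 = 17.7·(cos(-173.3°) + j·sin(-173.3°)) = -17.58 - j2.065 V
  V2 = 220·(cos(77.0°) + j·sin(77.0°)) = 49.49 + j214.4 V
  V3 = 233·(cos(-17.4°) + j·sin(-17.4°)) = 222.3 - j69.68 V
  V4 = 81.7·(cos(127.1°) + j·sin(127.1°)) = -49.28 + j65.16 V
Step 2 — Sum components: V_total = 205 + j207.8 V.
Step 3 — Convert to polar: |V_total| = 291.9 V, ∠V_total = 45.4°.

V_total = 291.9∠45.4° V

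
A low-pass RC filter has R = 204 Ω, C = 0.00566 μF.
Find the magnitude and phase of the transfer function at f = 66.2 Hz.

Step 1 — Angular frequency: ω = 2π·66.2 = 415.9 rad/s.
Step 2 — Transfer function: H(jω) = 1/(1 + jωRC).
Step 3 — Denominator: 1 + jωRC = 1 + j·415.9·204·5.66e-09 = 1 + j0.0004803.
Step 4 — H = 1 - j0.0004803.
Step 5 — Magnitude: |H| = 1 (-0.0 dB); phase: φ = -0.0°.

|H| = 1 (-0.0 dB), φ = -0.0°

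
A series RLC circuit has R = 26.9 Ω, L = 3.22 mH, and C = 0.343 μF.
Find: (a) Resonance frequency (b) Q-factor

Step 1 — Resonance condition Im(Z)=0 gives ω₀ = 1/√(LC).
Step 2 — ω₀ = 1/√(0.00322·3.43e-07) = 3.009e+04 rad/s.
Step 3 — f₀ = ω₀/(2π) = 4789 Hz.
Step 4 — Series Q: Q = ω₀L/R = 3.009e+04·0.00322/26.9 = 3.602.

(a) f₀ = 4789 Hz  (b) Q = 3.602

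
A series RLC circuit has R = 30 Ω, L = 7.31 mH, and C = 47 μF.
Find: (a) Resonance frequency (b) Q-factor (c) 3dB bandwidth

Step 1 — Resonance: ω₀ = 1/√(LC) = 1/√(0.00731·4.7e-05) = 1706 rad/s.
Step 2 — f₀ = ω₀/(2π) = 271.5 Hz.
Step 3 — Series Q: Q = ω₀L/R = 1706·0.00731/30 = 0.4157.
Step 4 — Bandwidth: Δω = ω₀/Q = 4104 rad/s; BW = Δω/(2π) = 653.2 Hz.

(a) f₀ = 271.5 Hz  (b) Q = 0.4157  (c) BW = 653.2 Hz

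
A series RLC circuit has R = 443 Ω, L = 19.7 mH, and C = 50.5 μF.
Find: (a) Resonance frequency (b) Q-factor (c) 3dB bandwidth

Step 1 — Resonance condition Im(Z)=0 gives ω₀ = 1/√(LC).
Step 2 — ω₀ = 1/√(0.0197·5.05e-05) = 1003 rad/s.
Step 3 — f₀ = ω₀/(2π) = 159.6 Hz.
Step 4 — Series Q: Q = ω₀L/R = 1003·0.0197/443 = 0.04458.
Step 5 — 3dB bandwidth: Δω = ω₀/Q = 2.249e+04 rad/s; BW = Δω/(2π) = 3579 Hz.

(a) f₀ = 159.6 Hz  (b) Q = 0.04458  (c) BW = 3579 Hz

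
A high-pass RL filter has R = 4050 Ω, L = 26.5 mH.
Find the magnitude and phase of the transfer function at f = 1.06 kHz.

Step 1 — Angular frequency: ω = 2π·1060 = 6660 rad/s.
Step 2 — Transfer function: H(jω) = jωL/(R + jωL).
Step 3 — Numerator jωL = j·176.5; denominator R + jωL = 4050 + j176.5.
Step 4 — H = 0.001896 + j0.0435.
Step 5 — Magnitude: |H| = 0.04354 (-27.2 dB); phase: φ = 87.5°.

|H| = 0.04354 (-27.2 dB), φ = 87.5°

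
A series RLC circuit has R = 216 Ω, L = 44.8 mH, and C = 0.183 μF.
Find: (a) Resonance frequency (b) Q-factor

Step 1 — Resonance condition Im(Z)=0 gives ω₀ = 1/√(LC).
Step 2 — ω₀ = 1/√(0.0448·1.83e-07) = 1.104e+04 rad/s.
Step 3 — f₀ = ω₀/(2π) = 1758 Hz.
Step 4 — Series Q: Q = ω₀L/R = 1.104e+04·0.0448/216 = 2.291.

(a) f₀ = 1758 Hz  (b) Q = 2.291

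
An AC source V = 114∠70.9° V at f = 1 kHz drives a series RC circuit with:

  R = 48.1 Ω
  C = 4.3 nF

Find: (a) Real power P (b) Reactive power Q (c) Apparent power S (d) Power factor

Step 1 — Angular frequency: ω = 2π·f = 2π·1000 = 6283 rad/s.
Step 2 — Component impedances:
  R: Z = R = 48.1 Ω
  C: Z = 1/(jωC) = -j/(ω·C) = 0 - j3.701e+04 Ω
Step 3 — Series combination: Z_total = R + C = 48.1 - j3.701e+04 Ω = 3.701e+04∠-89.9° Ω.
Step 4 — Source phasor: V = 114∠70.9° V = 37.3 + j107.7 V.
Step 5 — Current: I = V / Z = -0.002909 + j0.001012 A = 0.00308∠160.8° A.
Step 6 — Complex power: S = V·I* = 0.0004563 - j0.3511 VA.
Step 7 — Real power: P = Re(S) = 0.0004563 W.
Step 8 — Reactive power: Q = Im(S) = -0.3511 VAR.
Step 9 — Apparent power: |S| = 0.3511 VA.
Step 10 — Power factor: PF = P/|S| = 0.0013 (leading).

(a) P = 0.0004563 W  (b) Q = -0.3511 VAR  (c) S = 0.3511 VA  (d) PF = 0.0013 (leading)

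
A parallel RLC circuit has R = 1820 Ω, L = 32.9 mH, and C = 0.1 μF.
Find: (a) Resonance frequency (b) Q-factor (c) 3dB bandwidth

Step 1 — Resonance: ω₀ = 1/√(LC) = 1/√(0.0329·1e-07) = 1.743e+04 rad/s.
Step 2 — f₀ = ω₀/(2π) = 2775 Hz.
Step 3 — Parallel Q: Q = R/(ω₀L) = 1820/(1.743e+04·0.0329) = 3.173.
Step 4 — Bandwidth: Δω = ω₀/Q = 5495 rad/s; BW = Δω/(2π) = 874.5 Hz.

(a) f₀ = 2775 Hz  (b) Q = 3.173  (c) BW = 874.5 Hz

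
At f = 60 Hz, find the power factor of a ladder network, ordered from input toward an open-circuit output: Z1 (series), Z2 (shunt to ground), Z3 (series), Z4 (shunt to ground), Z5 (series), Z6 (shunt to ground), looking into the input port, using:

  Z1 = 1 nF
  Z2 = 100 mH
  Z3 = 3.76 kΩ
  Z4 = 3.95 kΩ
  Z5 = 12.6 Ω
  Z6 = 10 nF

Step 1 — Angular frequency: ω = 2π·f = 2π·60 = 377 rad/s.
Step 2 — Component impedances:
  Z1: Z = 1/(jωC) = -j/(ω·C) = 0 - j2.653e+06 Ω
  Z2: Z = jωL = j·377·0.1 = 0 + j37.7 Ω
  Z3: Z = R = 3760 Ω
  Z4: Z = R = 3950 Ω
  Z5: Z = R = 12.6 Ω
  Z6: Z = 1/(jωC) = -j/(ω·C) = 0 - j2.653e+05 Ω
Step 3 — Ladder network (open output): work backward from the far end, alternating series and parallel combinations. Z_in = 0.1844 - j2.653e+06 Ω = 2.653e+06∠-90.0° Ω.
Step 4 — Power factor: PF = cos(φ) = Re(Z)/|Z| = 0.18435/2.6525e+06 = 6.95e-08.
Step 5 — Type: Im(Z) = -2.653e+06 ⇒ leading (phase φ = -90.0°).

PF = 6.95e-08 (leading, φ = -90.0°)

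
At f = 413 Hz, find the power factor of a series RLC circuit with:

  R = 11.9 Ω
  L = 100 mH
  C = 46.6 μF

Step 1 — Angular frequency: ω = 2π·f = 2π·413 = 2595 rad/s.
Step 2 — Component impedances:
  R: Z = R = 11.9 Ω
  L: Z = jωL = j·2595·0.1 = 0 + j259.5 Ω
  C: Z = 1/(jωC) = -j/(ω·C) = 0 - j8.27 Ω
Step 3 — Series combination: Z_total = R + L + C = 11.9 + j251.2 Ω = 251.5∠87.3° Ω.
Step 4 — Power factor: PF = cos(φ) = Re(Z)/|Z| = 11.9/251.51 = 0.04731.
Step 5 — Type: Im(Z) = 251.2 ⇒ lagging (phase φ = 87.3°).

PF = 0.04731 (lagging, φ = 87.3°)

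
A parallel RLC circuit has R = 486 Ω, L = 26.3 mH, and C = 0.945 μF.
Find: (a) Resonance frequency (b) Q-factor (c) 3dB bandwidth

Step 1 — Resonance: ω₀ = 1/√(LC) = 1/√(0.0263·9.45e-07) = 6343 rad/s.
Step 2 — f₀ = ω₀/(2π) = 1010 Hz.
Step 3 — Parallel Q: Q = R/(ω₀L) = 486/(6343·0.0263) = 2.913.
Step 4 — Bandwidth: Δω = ω₀/Q = 2177 rad/s; BW = Δω/(2π) = 346.5 Hz.

(a) f₀ = 1010 Hz  (b) Q = 2.913  (c) BW = 346.5 Hz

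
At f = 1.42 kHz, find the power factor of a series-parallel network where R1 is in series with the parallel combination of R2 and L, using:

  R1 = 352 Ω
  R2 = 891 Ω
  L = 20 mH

Step 1 — Angular frequency: ω = 2π·f = 2π·1420 = 8922 rad/s.
Step 2 — Component impedances:
  R1: Z = R = 352 Ω
  R2: Z = R = 891 Ω
  L: Z = jωL = j·8922·0.02 = 0 + j178.4 Ω
Step 3 — Parallel branch: R2 || L = 1/(1/R2 + 1/L) = 34.36 + j171.6 Ω.
Step 4 — Series with R1: Z_total = R1 + (R2 || L) = 386.4 + j171.6 Ω = 422.7∠23.9° Ω.
Step 5 — Power factor: PF = cos(φ) = Re(Z)/|Z| = 386.36/422.74 = 0.9139.
Step 6 — Type: Im(Z) = 171.6 ⇒ lagging (phase φ = 23.9°).

PF = 0.9139 (lagging, φ = 23.9°)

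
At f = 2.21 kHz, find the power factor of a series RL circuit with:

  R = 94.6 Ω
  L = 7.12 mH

Step 1 — Angular frequency: ω = 2π·f = 2π·2210 = 1.389e+04 rad/s.
Step 2 — Component impedances:
  R: Z = R = 94.6 Ω
  L: Z = jωL = j·1.389e+04·0.00712 = 0 + j98.87 Ω
Step 3 — Series combination: Z_total = R + L = 94.6 + j98.87 Ω = 136.8∠46.3° Ω.
Step 4 — Power factor: PF = cos(φ) = Re(Z)/|Z| = 94.6/136.84 = 0.6913.
Step 5 — Type: Im(Z) = 98.87 ⇒ lagging (phase φ = 46.3°).

PF = 0.6913 (lagging, φ = 46.3°)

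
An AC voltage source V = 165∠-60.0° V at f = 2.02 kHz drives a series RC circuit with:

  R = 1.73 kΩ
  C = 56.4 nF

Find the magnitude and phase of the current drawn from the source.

Step 1 — Angular frequency: ω = 2π·f = 2π·2020 = 1.269e+04 rad/s.
Step 2 — Component impedances:
  R: Z = R = 1730 Ω
  C: Z = 1/(jωC) = -j/(ω·C) = 0 - j1397 Ω
Step 3 — Series combination: Z_total = R + C = 1730 - j1397 Ω = 2224∠-38.9° Ω.
Step 4 — Source phasor: V = 165∠-60.0° V = 82.5 - j142.9 V.
Step 5 — Ohm's law: I = V / Z_total = (82.5 - j142.9) / (1730 - j1397) = 0.06924 - j0.02669 A.
Step 6 — Convert to polar: |I| = 0.0742 A, ∠I = -21.1°.

I = 0.0742∠-21.1° A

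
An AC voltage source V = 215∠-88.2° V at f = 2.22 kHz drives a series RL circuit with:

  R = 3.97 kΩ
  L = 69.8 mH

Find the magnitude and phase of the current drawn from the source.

Step 1 — Angular frequency: ω = 2π·f = 2π·2220 = 1.395e+04 rad/s.
Step 2 — Component impedances:
  R: Z = R = 3970 Ω
  L: Z = jωL = j·1.395e+04·0.0698 = 0 + j973.6 Ω
Step 3 — Series combination: Z_total = R + L = 3970 + j973.6 Ω = 4088∠13.8° Ω.
Step 4 — Source phasor: V = 215∠-88.2° V = 6.753 - j214.9 V.
Step 5 — Ohm's law: I = V / Z_total = (6.753 - j214.9) / (3970 + j973.6) = -0.01092 - j0.05145 A.
Step 6 — Convert to polar: |I| = 0.0526 A, ∠I = -102.0°.

I = 0.0526∠-102.0° A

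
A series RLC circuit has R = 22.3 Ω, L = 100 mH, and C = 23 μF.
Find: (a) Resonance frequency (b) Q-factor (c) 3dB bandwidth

Step 1 — Resonance: ω₀ = 1/√(LC) = 1/√(0.1·2.3e-05) = 659.4 rad/s.
Step 2 — f₀ = ω₀/(2π) = 104.9 Hz.
Step 3 — Series Q: Q = ω₀L/R = 659.4·0.1/22.3 = 2.957.
Step 4 — Bandwidth: Δω = ω₀/Q = 223 rad/s; BW = Δω/(2π) = 35.49 Hz.

(a) f₀ = 104.9 Hz  (b) Q = 2.957  (c) BW = 35.49 Hz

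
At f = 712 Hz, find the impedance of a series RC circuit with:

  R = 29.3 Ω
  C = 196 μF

Step 1 — Angular frequency: ω = 2π·f = 2π·712 = 4474 rad/s.
Step 2 — Component impedances:
  R: Z = R = 29.3 Ω
  C: Z = 1/(jωC) = -j/(ω·C) = 0 - j1.14 Ω
Step 3 — Series combination: Z_total = R + C = 29.3 - j1.14 Ω = 29.32∠-2.2° Ω.

Z = 29.3 - j1.14 Ω = 29.32∠-2.2° Ω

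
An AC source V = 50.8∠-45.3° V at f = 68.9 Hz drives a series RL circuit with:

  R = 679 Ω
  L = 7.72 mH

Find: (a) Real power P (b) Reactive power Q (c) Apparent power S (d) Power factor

Step 1 — Angular frequency: ω = 2π·f = 2π·68.9 = 432.9 rad/s.
Step 2 — Component impedances:
  R: Z = R = 679 Ω
  L: Z = jωL = j·432.9·0.00772 = 0 + j3.342 Ω
Step 3 — Series combination: Z_total = R + L = 679 + j3.342 Ω = 679∠0.3° Ω.
Step 4 — Source phasor: V = 50.8∠-45.3° V = 35.73 - j36.11 V.
Step 5 — Current: I = V / Z = 0.05236 - j0.05344 A = 0.07481∠-45.6° A.
Step 6 — Complex power: S = V·I* = 3.801 + j0.01871 VA.
Step 7 — Real power: P = Re(S) = 3.801 W.
Step 8 — Reactive power: Q = Im(S) = 0.01871 VAR.
Step 9 — Apparent power: |S| = 3.801 VA.
Step 10 — Power factor: PF = P/|S| = 1 (lagging).

(a) P = 3.801 W  (b) Q = 0.01871 VAR  (c) S = 3.801 VA  (d) PF = 1 (lagging)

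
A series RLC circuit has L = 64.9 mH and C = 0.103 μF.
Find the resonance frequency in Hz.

Step 1 — Resonance condition Im(Z)=0 gives ω₀ = 1/√(LC).
Step 2 — ω₀ = 1/√(0.0649·1.03e-07) = 1.223e+04 rad/s.
Step 3 — f₀ = ω₀/(2π) = 1947 Hz.

f₀ = 1947 Hz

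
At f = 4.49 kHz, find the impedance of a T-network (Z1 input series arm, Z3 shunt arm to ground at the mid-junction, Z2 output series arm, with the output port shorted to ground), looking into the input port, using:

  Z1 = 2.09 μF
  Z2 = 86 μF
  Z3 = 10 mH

Step 1 — Angular frequency: ω = 2π·f = 2π·4490 = 2.821e+04 rad/s.
Step 2 — Component impedances:
  Z1: Z = 1/(jωC) = -j/(ω·C) = 0 - j16.96 Ω
  Z2: Z = 1/(jωC) = -j/(ω·C) = 0 - j0.4122 Ω
  Z3: Z = jωL = j·2.821e+04·0.01 = 0 + j282.1 Ω
Step 3 — With the output port shorted to ground, the output series arm Z2 runs from the junction to ground; the shunt arm Z3 also runs from the junction to ground. They appear in parallel: Z3 || Z2 = 0 - j0.4128 Ω.
Step 4 — Series with input arm Z1: Z_in = Z1 + (Z3 || Z2) = 0 - j17.37 Ω = 17.37∠-90.0° Ω.

Z = 0 - j17.37 Ω = 17.37∠-90.0° Ω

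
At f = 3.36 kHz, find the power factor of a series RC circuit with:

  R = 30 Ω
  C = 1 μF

Step 1 — Angular frequency: ω = 2π·f = 2π·3360 = 2.111e+04 rad/s.
Step 2 — Component impedances:
  R: Z = R = 30 Ω
  C: Z = 1/(jωC) = -j/(ω·C) = 0 - j47.37 Ω
Step 3 — Series combination: Z_total = R + C = 30 - j47.37 Ω = 56.07∠-57.7° Ω.
Step 4 — Power factor: PF = cos(φ) = Re(Z)/|Z| = 30/56.069 = 0.5351.
Step 5 — Type: Im(Z) = -47.37 ⇒ leading (phase φ = -57.7°).

PF = 0.5351 (leading, φ = -57.7°)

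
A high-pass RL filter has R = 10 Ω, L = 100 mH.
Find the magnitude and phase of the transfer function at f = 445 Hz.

Step 1 — Angular frequency: ω = 2π·445 = 2796 rad/s.
Step 2 — Transfer function: H(jω) = jωL/(R + jωL).
Step 3 — Numerator jωL = j·279.6; denominator R + jωL = 10 + j279.6.
Step 4 — H = 0.9987 + j0.03572.
Step 5 — Magnitude: |H| = 0.9994 (-0.0 dB); phase: φ = 2.0°.

|H| = 0.9994 (-0.0 dB), φ = 2.0°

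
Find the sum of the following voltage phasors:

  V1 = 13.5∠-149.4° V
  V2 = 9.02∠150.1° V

Step 1 — Convert each phasor to rectangular form:
  V1 = 13.5·(cos(-149.4°) + j·sin(-149.4°)) = -11.62 - j6.872 V
  V2 = 9.02·(cos(150.1°) + j·sin(150.1°)) = -7.819 + j4.496 V
Step 2 — Sum components: V_total = -19.44 - j2.376 V.
Step 3 — Convert to polar: |V_total| = 19.58 V, ∠V_total = -173.0°.

V_total = 19.58∠-173.0° V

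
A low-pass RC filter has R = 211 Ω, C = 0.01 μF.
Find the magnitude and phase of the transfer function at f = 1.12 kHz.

Step 1 — Angular frequency: ω = 2π·1120 = 7037 rad/s.
Step 2 — Transfer function: H(jω) = 1/(1 + jωRC).
Step 3 — Denominator: 1 + jωRC = 1 + j·7037·211·1e-08 = 1 + j0.01485.
Step 4 — H = 0.9998 - j0.01485.
Step 5 — Magnitude: |H| = 0.9999 (-0.0 dB); phase: φ = -0.9°.

|H| = 0.9999 (-0.0 dB), φ = -0.9°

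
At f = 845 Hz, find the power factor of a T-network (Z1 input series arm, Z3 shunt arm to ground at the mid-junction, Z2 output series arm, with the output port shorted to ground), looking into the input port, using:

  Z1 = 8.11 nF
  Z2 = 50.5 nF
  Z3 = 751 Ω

Step 1 — Angular frequency: ω = 2π·f = 2π·845 = 5309 rad/s.
Step 2 — Component impedances:
  Z1: Z = 1/(jωC) = -j/(ω·C) = 0 - j2.322e+04 Ω
  Z2: Z = 1/(jωC) = -j/(ω·C) = 0 - j3730 Ω
  Z3: Z = R = 751 Ω
Step 3 — With the output port shorted to ground, the output series arm Z2 runs from the junction to ground; the shunt arm Z3 also runs from the junction to ground. They appear in parallel: Z3 || Z2 = 721.7 - j145.3 Ω.
Step 4 — Series with input arm Z1: Z_in = Z1 + (Z3 || Z2) = 721.7 - j2.337e+04 Ω = 2.338e+04∠-88.2° Ω.
Step 5 — Power factor: PF = cos(φ) = Re(Z)/|Z| = 721.7/2.338e+04 = 0.03087.
Step 6 — Type: Im(Z) = -2.337e+04 ⇒ leading (phase φ = -88.2°).

PF = 0.03087 (leading, φ = -88.2°)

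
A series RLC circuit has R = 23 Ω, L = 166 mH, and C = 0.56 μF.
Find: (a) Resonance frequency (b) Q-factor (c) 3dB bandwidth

Step 1 — Resonance condition Im(Z)=0 gives ω₀ = 1/√(LC).
Step 2 — ω₀ = 1/√(0.166·5.6e-07) = 3280 rad/s.
Step 3 — f₀ = ω₀/(2π) = 522 Hz.
Step 4 — Series Q: Q = ω₀L/R = 3280·0.166/23 = 23.67.
Step 5 — 3dB bandwidth: Δω = ω₀/Q = 138.6 rad/s; BW = Δω/(2π) = 22.05 Hz.

(a) f₀ = 522 Hz  (b) Q = 23.67  (c) BW = 22.05 Hz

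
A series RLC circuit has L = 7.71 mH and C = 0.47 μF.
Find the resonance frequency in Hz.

Step 1 — Resonance condition Im(Z)=0 gives ω₀ = 1/√(LC).
Step 2 — ω₀ = 1/√(0.00771·4.7e-07) = 1.661e+04 rad/s.
Step 3 — f₀ = ω₀/(2π) = 2644 Hz.

f₀ = 2644 Hz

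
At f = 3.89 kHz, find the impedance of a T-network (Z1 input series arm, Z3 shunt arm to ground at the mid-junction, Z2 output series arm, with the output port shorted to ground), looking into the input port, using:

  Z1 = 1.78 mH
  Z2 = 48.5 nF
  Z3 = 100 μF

Step 1 — Angular frequency: ω = 2π·f = 2π·3890 = 2.444e+04 rad/s.
Step 2 — Component impedances:
  Z1: Z = jωL = j·2.444e+04·0.00178 = 0 + j43.51 Ω
  Z2: Z = 1/(jωC) = -j/(ω·C) = 0 - j843.6 Ω
  Z3: Z = 1/(jωC) = -j/(ω·C) = 0 - j0.4091 Ω
Step 3 — With the output port shorted to ground, the output series arm Z2 runs from the junction to ground; the shunt arm Z3 also runs from the junction to ground. They appear in parallel: Z3 || Z2 = 0 - j0.4089 Ω.
Step 4 — Series with input arm Z1: Z_in = Z1 + (Z3 || Z2) = 0 + j43.1 Ω = 43.1∠90.0° Ω.

Z = 0 + j43.1 Ω = 43.1∠90.0° Ω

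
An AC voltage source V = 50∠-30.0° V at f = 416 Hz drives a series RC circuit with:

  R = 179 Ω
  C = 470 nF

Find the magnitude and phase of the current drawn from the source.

Step 1 — Angular frequency: ω = 2π·f = 2π·416 = 2614 rad/s.
Step 2 — Component impedances:
  R: Z = R = 179 Ω
  C: Z = 1/(jωC) = -j/(ω·C) = 0 - j814 Ω
Step 3 — Series combination: Z_total = R + C = 179 - j814 Ω = 833.5∠-77.6° Ω.
Step 4 — Source phasor: V = 50∠-30.0° V = 43.3 - j25 V.
Step 5 — Ohm's law: I = V / Z_total = (43.3 - j25) / (179 - j814) = 0.04045 + j0.0443 A.
Step 6 — Convert to polar: |I| = 0.05999 A, ∠I = 47.6°.

I = 0.05999∠47.6° A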